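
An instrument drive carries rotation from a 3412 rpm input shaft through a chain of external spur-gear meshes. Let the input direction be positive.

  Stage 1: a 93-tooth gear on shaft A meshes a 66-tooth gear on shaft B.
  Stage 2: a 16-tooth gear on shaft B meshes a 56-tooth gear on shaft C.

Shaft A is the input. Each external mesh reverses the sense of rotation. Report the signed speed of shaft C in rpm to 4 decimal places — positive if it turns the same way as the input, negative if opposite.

Stage 1 [93T→66T]: ω = 3412.0000×93/66 = 4807.8182 rpm, dir flips to −; running = −4807.8182
Stage 2 [16T→56T]: ω = 4807.8182×16/56 = 1373.6623 rpm, dir flips to +; running = +1373.6623

+1373.6623 rpm (same as input, |ω| = 1373.6623 rpm)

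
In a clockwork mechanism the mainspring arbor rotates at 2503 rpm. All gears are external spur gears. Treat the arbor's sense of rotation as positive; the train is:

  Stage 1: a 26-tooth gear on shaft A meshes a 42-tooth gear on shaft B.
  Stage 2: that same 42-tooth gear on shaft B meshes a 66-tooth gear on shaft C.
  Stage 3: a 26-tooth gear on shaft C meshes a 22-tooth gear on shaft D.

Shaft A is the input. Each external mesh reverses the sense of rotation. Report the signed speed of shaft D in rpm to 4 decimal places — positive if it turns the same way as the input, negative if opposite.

Stage 1 [26T→42T]: ω = 2503.0000×26/42 = 1549.4762 rpm, dir flips to −; running = −1549.4762
Stage 2 [42T→66T]: ω = 1549.4762×42/66 = 986.0303 rpm, dir flips to +; running = +986.0303
Stage 3 [26T→22T]: ω = 986.0303×26/22 = 1165.3085 rpm, dir flips to −; running = −1165.3085

-1165.3085 rpm (opposite to input, |ω| = 1165.3085 rpm)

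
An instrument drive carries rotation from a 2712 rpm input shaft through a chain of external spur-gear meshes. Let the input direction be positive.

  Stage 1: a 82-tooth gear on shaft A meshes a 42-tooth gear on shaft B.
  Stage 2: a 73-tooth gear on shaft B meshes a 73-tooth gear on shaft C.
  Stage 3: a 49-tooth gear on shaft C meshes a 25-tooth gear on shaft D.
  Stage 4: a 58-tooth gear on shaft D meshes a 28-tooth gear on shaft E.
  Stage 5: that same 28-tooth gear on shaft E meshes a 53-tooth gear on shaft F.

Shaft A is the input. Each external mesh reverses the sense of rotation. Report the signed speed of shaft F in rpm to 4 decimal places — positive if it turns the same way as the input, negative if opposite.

-11356.9691 rpm (opposite to input, |ω| = 11356.9691 rpm)

Stage 1 [82T→42T]: ω = 2712.0000×82/42 = 5294.8571 rpm, dir flips to −; running = −5294.8571
Stage 2 [73T→73T]: ω = 5294.8571×73/73 = 5294.8571 rpm, dir flips to +; running = +5294.8571
Stage 3 [49T→25T]: ω = 5294.8571×49/25 = 10377.9200 rpm, dir flips to −; running = −10377.9200
Stage 4 [58T→28T]: ω = 10377.9200×58/28 = 21497.1200 rpm, dir flips to +; running = +21497.1200
Stage 5 [28T→53T]: ω = 21497.1200×28/53 = 11356.9691 rpm, dir flips to −; running = −11356.9691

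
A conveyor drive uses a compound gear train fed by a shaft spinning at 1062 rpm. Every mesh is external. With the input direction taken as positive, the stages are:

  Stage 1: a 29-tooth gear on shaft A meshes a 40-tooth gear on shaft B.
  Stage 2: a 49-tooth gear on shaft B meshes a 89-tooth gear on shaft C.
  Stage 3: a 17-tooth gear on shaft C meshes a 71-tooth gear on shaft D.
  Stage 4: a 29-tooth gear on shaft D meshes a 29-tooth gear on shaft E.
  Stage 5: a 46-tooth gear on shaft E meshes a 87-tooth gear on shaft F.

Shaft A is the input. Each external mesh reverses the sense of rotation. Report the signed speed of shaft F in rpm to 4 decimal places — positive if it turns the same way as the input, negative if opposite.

-53.6658 rpm (opposite to input, |ω| = 53.6658 rpm)

Stage 1 [29T→40T]: ω = 1062.0000×29/40 = 769.9500 rpm, dir flips to −; running = −769.9500
Stage 2 [49T→89T]: ω = 769.9500×49/89 = 423.9051 rpm, dir flips to +; running = +423.9051
Stage 3 [17T→71T]: ω = 423.9051×17/71 = 101.4984 rpm, dir flips to −; running = −101.4984
Stage 4 [29T→29T]: ω = 101.4984×29/29 = 101.4984 rpm, dir flips to +; running = +101.4984
Stage 5 [46T→87T]: ω = 101.4984×46/87 = 53.6658 rpm, dir flips to −; running = −53.6658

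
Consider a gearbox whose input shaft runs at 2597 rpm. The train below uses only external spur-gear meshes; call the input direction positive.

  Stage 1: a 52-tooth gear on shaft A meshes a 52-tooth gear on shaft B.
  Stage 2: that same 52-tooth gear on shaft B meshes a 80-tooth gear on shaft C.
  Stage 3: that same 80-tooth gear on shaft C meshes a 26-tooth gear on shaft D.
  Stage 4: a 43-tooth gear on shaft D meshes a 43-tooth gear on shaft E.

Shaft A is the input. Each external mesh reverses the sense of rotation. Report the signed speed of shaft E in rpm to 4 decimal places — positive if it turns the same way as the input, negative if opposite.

Stage 1 [52T→52T]: ω = 2597.0000×52/52 = 2597.0000 rpm, dir flips to −; running = −2597.0000
Stage 2 [52T→80T]: ω = 2597.0000×52/80 = 1688.0500 rpm, dir flips to +; running = +1688.0500
Stage 3 [80T→26T]: ω = 1688.0500×80/26 = 5194.0000 rpm, dir flips to −; running = −5194.0000
Stage 4 [43T→43T]: ω = 5194.0000×43/43 = 5194.0000 rpm, dir flips to +; running = +5194.0000

+5194.0000 rpm (same as input, |ω| = 5194.0000 rpm)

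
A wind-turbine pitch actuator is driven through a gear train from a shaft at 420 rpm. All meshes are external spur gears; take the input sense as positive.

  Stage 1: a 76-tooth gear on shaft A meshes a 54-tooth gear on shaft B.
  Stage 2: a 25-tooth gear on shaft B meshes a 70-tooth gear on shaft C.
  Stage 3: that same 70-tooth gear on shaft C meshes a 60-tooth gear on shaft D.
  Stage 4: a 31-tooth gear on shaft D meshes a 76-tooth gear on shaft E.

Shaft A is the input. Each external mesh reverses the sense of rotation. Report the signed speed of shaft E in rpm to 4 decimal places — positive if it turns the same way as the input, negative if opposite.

Stage 1 [76T→54T]: ω = 420.0000×76/54 = 591.1111 rpm, dir flips to −; running = −591.1111
Stage 2 [25T→70T]: ω = 591.1111×25/70 = 211.1111 rpm, dir flips to +; running = +211.1111
Stage 3 [70T→60T]: ω = 211.1111×70/60 = 246.2963 rpm, dir flips to −; running = −246.2963
Stage 4 [31T→76T]: ω = 246.2963×31/76 = 100.4630 rpm, dir flips to +; running = +100.4630

+100.4630 rpm (same as input, |ω| = 100.4630 rpm)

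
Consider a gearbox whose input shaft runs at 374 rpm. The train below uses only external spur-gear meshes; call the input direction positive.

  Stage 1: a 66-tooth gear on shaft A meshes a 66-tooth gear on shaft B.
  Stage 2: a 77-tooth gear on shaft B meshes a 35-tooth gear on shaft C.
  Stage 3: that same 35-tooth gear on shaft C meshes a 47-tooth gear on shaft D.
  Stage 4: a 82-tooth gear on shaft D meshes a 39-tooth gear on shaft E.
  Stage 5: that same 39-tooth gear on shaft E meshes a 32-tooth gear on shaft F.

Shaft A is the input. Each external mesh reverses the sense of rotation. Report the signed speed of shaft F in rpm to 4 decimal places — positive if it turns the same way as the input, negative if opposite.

Stage 1 [66T→66T]: ω = 374.0000×66/66 = 374.0000 rpm, dir flips to −; running = −374.0000
Stage 2 [77T→35T]: ω = 374.0000×77/35 = 822.8000 rpm, dir flips to +; running = +822.8000
Stage 3 [35T→47T]: ω = 822.8000×35/47 = 612.7234 rpm, dir flips to −; running = −612.7234
Stage 4 [82T→39T]: ω = 612.7234×82/39 = 1288.2902 rpm, dir flips to +; running = +1288.2902
Stage 5 [39T→32T]: ω = 1288.2902×39/32 = 1570.1037 rpm, dir flips to −; running = −1570.1037

-1570.1037 rpm (opposite to input, |ω| = 1570.1037 rpm)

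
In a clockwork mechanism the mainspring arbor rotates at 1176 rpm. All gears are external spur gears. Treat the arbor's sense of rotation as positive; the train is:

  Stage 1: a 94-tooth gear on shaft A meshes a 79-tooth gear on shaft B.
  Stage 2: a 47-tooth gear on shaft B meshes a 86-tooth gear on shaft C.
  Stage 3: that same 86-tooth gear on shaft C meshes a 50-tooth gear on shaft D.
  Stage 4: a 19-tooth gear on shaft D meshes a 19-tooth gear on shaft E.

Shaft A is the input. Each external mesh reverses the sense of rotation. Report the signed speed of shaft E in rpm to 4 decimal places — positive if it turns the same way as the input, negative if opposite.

+1315.3337 rpm (same as input, |ω| = 1315.3337 rpm)

Stage 1 [94T→79T]: ω = 1176.0000×94/79 = 1399.2911 rpm, dir flips to −; running = −1399.2911
Stage 2 [47T→86T]: ω = 1399.2911×47/86 = 764.7289 rpm, dir flips to +; running = +764.7289
Stage 3 [86T→50T]: ω = 764.7289×86/50 = 1315.3337 rpm, dir flips to −; running = −1315.3337
Stage 4 [19T→19T]: ω = 1315.3337×19/19 = 1315.3337 rpm, dir flips to +; running = +1315.3337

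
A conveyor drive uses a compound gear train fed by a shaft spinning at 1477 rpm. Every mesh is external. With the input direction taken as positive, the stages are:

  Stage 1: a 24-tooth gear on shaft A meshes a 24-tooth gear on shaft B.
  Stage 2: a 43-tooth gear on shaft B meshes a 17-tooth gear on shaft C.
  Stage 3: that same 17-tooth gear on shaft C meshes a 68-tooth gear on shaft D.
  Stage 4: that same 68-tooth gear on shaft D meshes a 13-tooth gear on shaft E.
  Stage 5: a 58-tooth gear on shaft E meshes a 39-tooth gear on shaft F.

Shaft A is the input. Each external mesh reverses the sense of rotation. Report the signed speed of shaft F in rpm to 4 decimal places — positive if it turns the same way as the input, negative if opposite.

Stage 1 [24T→24T]: ω = 1477.0000×24/24 = 1477.0000 rpm, dir flips to −; running = −1477.0000
Stage 2 [43T→17T]: ω = 1477.0000×43/17 = 3735.9412 rpm, dir flips to +; running = +3735.9412
Stage 3 [17T→68T]: ω = 3735.9412×17/68 = 933.9853 rpm, dir flips to −; running = −933.9853
Stage 4 [68T→13T]: ω = 933.9853×68/13 = 4885.4615 rpm, dir flips to +; running = +4885.4615
Stage 5 [58T→39T]: ω = 4885.4615×58/39 = 7265.5582 rpm, dir flips to −; running = −7265.5582

-7265.5582 rpm (opposite to input, |ω| = 7265.5582 rpm)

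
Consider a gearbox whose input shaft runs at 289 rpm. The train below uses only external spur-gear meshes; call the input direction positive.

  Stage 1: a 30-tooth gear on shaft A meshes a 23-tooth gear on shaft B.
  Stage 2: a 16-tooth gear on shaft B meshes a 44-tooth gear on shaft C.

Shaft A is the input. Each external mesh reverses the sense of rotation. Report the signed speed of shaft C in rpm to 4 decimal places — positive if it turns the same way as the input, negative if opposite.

Stage 1 [30T→23T]: ω = 289.0000×30/23 = 376.9565 rpm, dir flips to −; running = −376.9565
Stage 2 [16T→44T]: ω = 376.9565×16/44 = 137.0751 rpm, dir flips to +; running = +137.0751

+137.0751 rpm (same as input, |ω| = 137.0751 rpm)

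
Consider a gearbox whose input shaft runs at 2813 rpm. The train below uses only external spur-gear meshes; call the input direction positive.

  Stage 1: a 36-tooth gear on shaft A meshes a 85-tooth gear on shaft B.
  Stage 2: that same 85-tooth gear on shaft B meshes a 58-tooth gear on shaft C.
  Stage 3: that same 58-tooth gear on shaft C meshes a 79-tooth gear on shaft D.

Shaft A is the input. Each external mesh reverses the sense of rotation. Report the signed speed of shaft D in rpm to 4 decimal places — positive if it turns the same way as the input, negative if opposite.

Stage 1 [36T→85T]: ω = 2813.0000×36/85 = 1191.3882 rpm, dir flips to −; running = −1191.3882
Stage 2 [85T→58T]: ω = 1191.3882×85/58 = 1746.0000 rpm, dir flips to +; running = +1746.0000
Stage 3 [58T→79T]: ω = 1746.0000×58/79 = 1281.8734 rpm, dir flips to −; running = −1281.8734

-1281.8734 rpm (opposite to input, |ω| = 1281.8734 rpm)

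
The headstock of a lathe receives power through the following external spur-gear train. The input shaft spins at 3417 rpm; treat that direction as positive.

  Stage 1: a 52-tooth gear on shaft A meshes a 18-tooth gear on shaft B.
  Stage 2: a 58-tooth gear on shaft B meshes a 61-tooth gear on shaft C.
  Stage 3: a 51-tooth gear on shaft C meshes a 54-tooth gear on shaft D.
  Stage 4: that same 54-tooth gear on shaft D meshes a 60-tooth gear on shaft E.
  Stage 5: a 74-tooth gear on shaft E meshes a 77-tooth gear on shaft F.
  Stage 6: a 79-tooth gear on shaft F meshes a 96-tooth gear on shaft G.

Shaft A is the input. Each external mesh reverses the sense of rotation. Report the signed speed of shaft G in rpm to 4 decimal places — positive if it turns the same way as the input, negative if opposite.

+6309.4246 rpm (same as input, |ω| = 6309.4246 rpm)

Stage 1 [52T→18T]: ω = 3417.0000×52/18 = 9871.3333 rpm, dir flips to −; running = −9871.3333
Stage 2 [58T→61T]: ω = 9871.3333×58/61 = 9385.8579 rpm, dir flips to +; running = +9385.8579
Stage 3 [51T→54T]: ω = 9385.8579×51/54 = 8864.4214 rpm, dir flips to −; running = −8864.4214
Stage 4 [54T→60T]: ω = 8864.4214×54/60 = 7977.9792 rpm, dir flips to +; running = +7977.9792
Stage 5 [74T→77T]: ω = 7977.9792×74/77 = 7667.1489 rpm, dir flips to −; running = −7667.1489
Stage 6 [79T→96T]: ω = 7667.1489×79/96 = 6309.4246 rpm, dir flips to +; running = +6309.4246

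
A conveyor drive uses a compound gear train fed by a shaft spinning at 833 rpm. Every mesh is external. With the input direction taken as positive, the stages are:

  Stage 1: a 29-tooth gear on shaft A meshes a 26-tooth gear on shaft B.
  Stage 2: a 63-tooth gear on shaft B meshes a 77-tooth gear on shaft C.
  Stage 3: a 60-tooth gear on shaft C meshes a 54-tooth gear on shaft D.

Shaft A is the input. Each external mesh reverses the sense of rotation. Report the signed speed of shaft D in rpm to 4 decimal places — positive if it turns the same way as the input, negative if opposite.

Stage 1 [29T→26T]: ω = 833.0000×29/26 = 929.1154 rpm, dir flips to −; running = −929.1154
Stage 2 [63T→77T]: ω = 929.1154×63/77 = 760.1853 rpm, dir flips to +; running = +760.1853
Stage 3 [60T→54T]: ω = 760.1853×60/54 = 844.6503 rpm, dir flips to −; running = −844.6503

-844.6503 rpm (opposite to input, |ω| = 844.6503 rpm)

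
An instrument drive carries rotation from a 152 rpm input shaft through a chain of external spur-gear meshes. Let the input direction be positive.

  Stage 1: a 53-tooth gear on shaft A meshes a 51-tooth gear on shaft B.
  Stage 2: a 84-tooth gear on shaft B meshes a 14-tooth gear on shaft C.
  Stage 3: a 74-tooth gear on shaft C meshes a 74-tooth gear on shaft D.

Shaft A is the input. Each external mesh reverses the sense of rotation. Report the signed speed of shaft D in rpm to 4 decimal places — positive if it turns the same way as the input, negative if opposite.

Stage 1 [53T→51T]: ω = 152.0000×53/51 = 157.9608 rpm, dir flips to −; running = −157.9608
Stage 2 [84T→14T]: ω = 157.9608×84/14 = 947.7647 rpm, dir flips to +; running = +947.7647
Stage 3 [74T→74T]: ω = 947.7647×74/74 = 947.7647 rpm, dir flips to −; running = −947.7647

-947.7647 rpm (opposite to input, |ω| = 947.7647 rpm)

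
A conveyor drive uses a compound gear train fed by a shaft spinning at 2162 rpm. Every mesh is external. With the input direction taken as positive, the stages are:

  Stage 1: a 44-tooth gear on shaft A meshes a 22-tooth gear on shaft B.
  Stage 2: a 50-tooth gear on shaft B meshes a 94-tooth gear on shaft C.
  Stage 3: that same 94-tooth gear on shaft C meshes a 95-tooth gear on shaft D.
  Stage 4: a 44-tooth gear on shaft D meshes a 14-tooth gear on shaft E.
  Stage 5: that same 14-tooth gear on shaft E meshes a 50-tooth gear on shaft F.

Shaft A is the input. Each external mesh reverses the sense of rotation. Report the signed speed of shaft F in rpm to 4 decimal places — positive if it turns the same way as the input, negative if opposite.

Stage 1 [44T→22T]: ω = 2162.0000×44/22 = 4324.0000 rpm, dir flips to −; running = −4324.0000
Stage 2 [50T→94T]: ω = 4324.0000×50/94 = 2300.0000 rpm, dir flips to +; running = +2300.0000
Stage 3 [94T→95T]: ω = 2300.0000×94/95 = 2275.7895 rpm, dir flips to −; running = −2275.7895
Stage 4 [44T→14T]: ω = 2275.7895×44/14 = 7152.4812 rpm, dir flips to +; running = +7152.4812
Stage 5 [14T→50T]: ω = 7152.4812×14/50 = 2002.6947 rpm, dir flips to −; running = −2002.6947

-2002.6947 rpm (opposite to input, |ω| = 2002.6947 rpm)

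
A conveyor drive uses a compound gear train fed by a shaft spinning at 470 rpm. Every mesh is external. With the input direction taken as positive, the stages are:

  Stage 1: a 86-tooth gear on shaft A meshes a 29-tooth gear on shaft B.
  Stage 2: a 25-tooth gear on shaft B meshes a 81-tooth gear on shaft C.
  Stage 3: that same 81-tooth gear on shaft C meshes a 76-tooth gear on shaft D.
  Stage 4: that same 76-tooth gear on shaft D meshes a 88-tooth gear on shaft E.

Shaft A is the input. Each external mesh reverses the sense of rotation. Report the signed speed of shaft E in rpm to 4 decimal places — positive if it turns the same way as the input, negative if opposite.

Stage 1 [86T→29T]: ω = 470.0000×86/29 = 1393.7931 rpm, dir flips to −; running = −1393.7931
Stage 2 [25T→81T]: ω = 1393.7931×25/81 = 430.1831 rpm, dir flips to +; running = +430.1831
Stage 3 [81T→76T]: ω = 430.1831×81/76 = 458.4846 rpm, dir flips to −; running = −458.4846
Stage 4 [76T→88T]: ω = 458.4846×76/88 = 395.9639 rpm, dir flips to +; running = +395.9639

+395.9639 rpm (same as input, |ω| = 395.9639 rpm)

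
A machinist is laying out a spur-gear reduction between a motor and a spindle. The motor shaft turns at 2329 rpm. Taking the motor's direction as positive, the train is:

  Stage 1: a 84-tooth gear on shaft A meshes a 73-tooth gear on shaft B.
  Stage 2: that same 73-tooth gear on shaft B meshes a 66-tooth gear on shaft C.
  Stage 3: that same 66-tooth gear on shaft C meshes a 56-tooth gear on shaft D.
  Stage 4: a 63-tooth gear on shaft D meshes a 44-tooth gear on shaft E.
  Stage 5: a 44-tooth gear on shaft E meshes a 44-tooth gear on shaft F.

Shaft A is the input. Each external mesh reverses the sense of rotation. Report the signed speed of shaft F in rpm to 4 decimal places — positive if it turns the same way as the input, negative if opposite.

-5002.0568 rpm (opposite to input, |ω| = 5002.0568 rpm)

Stage 1 [84T→73T]: ω = 2329.0000×84/73 = 2679.9452 rpm, dir flips to −; running = −2679.9452
Stage 2 [73T→66T]: ω = 2679.9452×73/66 = 2964.1818 rpm, dir flips to +; running = +2964.1818
Stage 3 [66T→56T]: ω = 2964.1818×66/56 = 3493.5000 rpm, dir flips to −; running = −3493.5000
Stage 4 [63T→44T]: ω = 3493.5000×63/44 = 5002.0568 rpm, dir flips to +; running = +5002.0568
Stage 5 [44T→44T]: ω = 5002.0568×44/44 = 5002.0568 rpm, dir flips to −; running = −5002.0568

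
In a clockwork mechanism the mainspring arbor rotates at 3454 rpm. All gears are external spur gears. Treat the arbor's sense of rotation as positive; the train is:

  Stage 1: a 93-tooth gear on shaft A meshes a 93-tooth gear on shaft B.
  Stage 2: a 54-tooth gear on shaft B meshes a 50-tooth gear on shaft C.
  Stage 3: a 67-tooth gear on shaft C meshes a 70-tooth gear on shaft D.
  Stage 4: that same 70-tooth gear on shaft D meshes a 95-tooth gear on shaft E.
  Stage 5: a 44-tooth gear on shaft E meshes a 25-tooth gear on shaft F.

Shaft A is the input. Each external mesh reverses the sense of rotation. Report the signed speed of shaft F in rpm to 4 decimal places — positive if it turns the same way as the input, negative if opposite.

-4630.3088 rpm (opposite to input, |ω| = 4630.3088 rpm)

Stage 1 [93T→93T]: ω = 3454.0000×93/93 = 3454.0000 rpm, dir flips to −; running = −3454.0000
Stage 2 [54T→50T]: ω = 3454.0000×54/50 = 3730.3200 rpm, dir flips to +; running = +3730.3200
Stage 3 [67T→70T]: ω = 3730.3200×67/70 = 3570.4491 rpm, dir flips to −; running = −3570.4491
Stage 4 [70T→95T]: ω = 3570.4491×70/95 = 2630.8573 rpm, dir flips to +; running = +2630.8573
Stage 5 [44T→25T]: ω = 2630.8573×44/25 = 4630.3088 rpm, dir flips to −; running = −4630.3088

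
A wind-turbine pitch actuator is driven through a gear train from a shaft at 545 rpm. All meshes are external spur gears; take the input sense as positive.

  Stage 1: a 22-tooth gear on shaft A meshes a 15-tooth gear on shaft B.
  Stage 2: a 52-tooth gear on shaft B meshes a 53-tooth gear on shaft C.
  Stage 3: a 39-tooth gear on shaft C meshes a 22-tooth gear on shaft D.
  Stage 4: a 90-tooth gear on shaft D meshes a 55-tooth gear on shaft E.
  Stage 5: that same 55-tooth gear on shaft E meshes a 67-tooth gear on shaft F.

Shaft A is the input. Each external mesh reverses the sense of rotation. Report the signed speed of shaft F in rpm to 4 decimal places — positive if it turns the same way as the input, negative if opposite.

-1867.5190 rpm (opposite to input, |ω| = 1867.5190 rpm)

Stage 1 [22T→15T]: ω = 545.0000×22/15 = 799.3333 rpm, dir flips to −; running = −799.3333
Stage 2 [52T→53T]: ω = 799.3333×52/53 = 784.2516 rpm, dir flips to +; running = +784.2516
Stage 3 [39T→22T]: ω = 784.2516×39/22 = 1390.2642 rpm, dir flips to −; running = −1390.2642
Stage 4 [90T→55T]: ω = 1390.2642×90/55 = 2274.9777 rpm, dir flips to +; running = +2274.9777
Stage 5 [55T→67T]: ω = 2274.9777×55/67 = 1867.5190 rpm, dir flips to −; running = −1867.5190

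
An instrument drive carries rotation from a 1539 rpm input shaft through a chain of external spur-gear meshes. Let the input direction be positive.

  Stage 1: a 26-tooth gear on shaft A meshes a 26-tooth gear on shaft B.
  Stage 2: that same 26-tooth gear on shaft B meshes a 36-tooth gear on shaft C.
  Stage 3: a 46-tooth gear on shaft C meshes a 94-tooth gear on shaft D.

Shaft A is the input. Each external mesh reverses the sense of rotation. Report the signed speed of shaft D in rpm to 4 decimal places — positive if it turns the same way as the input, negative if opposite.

-543.9255 rpm (opposite to input, |ω| = 543.9255 rpm)

Stage 1 [26T→26T]: ω = 1539.0000×26/26 = 1539.0000 rpm, dir flips to −; running = −1539.0000
Stage 2 [26T→36T]: ω = 1539.0000×26/36 = 1111.5000 rpm, dir flips to +; running = +1111.5000
Stage 3 [46T→94T]: ω = 1111.5000×46/94 = 543.9255 rpm, dir flips to −; running = −543.9255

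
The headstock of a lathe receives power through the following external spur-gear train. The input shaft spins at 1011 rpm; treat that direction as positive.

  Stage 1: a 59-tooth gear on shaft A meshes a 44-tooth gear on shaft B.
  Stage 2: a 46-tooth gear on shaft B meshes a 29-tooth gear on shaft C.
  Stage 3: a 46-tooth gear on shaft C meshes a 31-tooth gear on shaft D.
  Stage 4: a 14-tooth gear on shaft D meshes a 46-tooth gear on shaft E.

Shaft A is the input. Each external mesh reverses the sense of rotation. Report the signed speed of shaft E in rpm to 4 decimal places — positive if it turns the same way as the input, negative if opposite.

Stage 1 [59T→44T]: ω = 1011.0000×59/44 = 1355.6591 rpm, dir flips to −; running = −1355.6591
Stage 2 [46T→29T]: ω = 1355.6591×46/29 = 2150.3558 rpm, dir flips to +; running = +2150.3558
Stage 3 [46T→31T]: ω = 2150.3558×46/31 = 3190.8505 rpm, dir flips to −; running = −3190.8505
Stage 4 [14T→46T]: ω = 3190.8505×14/46 = 971.1284 rpm, dir flips to +; running = +971.1284

+971.1284 rpm (same as input, |ω| = 971.1284 rpm)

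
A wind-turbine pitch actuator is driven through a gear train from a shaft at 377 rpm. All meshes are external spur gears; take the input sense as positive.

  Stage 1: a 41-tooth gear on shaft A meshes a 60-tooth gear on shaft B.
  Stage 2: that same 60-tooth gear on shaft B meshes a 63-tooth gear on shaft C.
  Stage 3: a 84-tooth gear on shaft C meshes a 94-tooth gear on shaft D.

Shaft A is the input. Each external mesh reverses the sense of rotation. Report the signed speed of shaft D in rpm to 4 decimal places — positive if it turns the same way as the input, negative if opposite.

-219.2482 rpm (opposite to input, |ω| = 219.2482 rpm)

Stage 1 [41T→60T]: ω = 377.0000×41/60 = 257.6167 rpm, dir flips to −; running = −257.6167
Stage 2 [60T→63T]: ω = 257.6167×60/63 = 245.3492 rpm, dir flips to +; running = +245.3492
Stage 3 [84T→94T]: ω = 245.3492×84/94 = 219.2482 rpm, dir flips to −; running = −219.2482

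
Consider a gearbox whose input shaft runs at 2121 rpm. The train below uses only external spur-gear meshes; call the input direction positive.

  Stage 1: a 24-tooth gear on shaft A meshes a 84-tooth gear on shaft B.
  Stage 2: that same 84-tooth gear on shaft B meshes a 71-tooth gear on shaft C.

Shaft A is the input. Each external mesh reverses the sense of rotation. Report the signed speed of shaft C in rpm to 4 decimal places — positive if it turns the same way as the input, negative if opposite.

Stage 1 [24T→84T]: ω = 2121.0000×24/84 = 606.0000 rpm, dir flips to −; running = −606.0000
Stage 2 [84T→71T]: ω = 606.0000×84/71 = 716.9577 rpm, dir flips to +; running = +716.9577

+716.9577 rpm (same as input, |ω| = 716.9577 rpm)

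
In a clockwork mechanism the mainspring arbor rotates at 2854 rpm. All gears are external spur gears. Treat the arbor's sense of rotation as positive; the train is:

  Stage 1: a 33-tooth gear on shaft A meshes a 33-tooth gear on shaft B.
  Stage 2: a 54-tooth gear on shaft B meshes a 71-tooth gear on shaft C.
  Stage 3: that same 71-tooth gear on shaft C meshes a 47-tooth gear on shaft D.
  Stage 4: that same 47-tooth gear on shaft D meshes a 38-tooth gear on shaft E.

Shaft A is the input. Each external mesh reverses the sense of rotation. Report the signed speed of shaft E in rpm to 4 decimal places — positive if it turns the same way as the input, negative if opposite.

Stage 1 [33T→33T]: ω = 2854.0000×33/33 = 2854.0000 rpm, dir flips to −; running = −2854.0000
Stage 2 [54T→71T]: ω = 2854.0000×54/71 = 2170.6479 rpm, dir flips to +; running = +2170.6479
Stage 3 [71T→47T]: ω = 2170.6479×71/47 = 3279.0638 rpm, dir flips to −; running = −3279.0638
Stage 4 [47T→38T]: ω = 3279.0638×47/38 = 4055.6842 rpm, dir flips to +; running = +4055.6842

+4055.6842 rpm (same as input, |ω| = 4055.6842 rpm)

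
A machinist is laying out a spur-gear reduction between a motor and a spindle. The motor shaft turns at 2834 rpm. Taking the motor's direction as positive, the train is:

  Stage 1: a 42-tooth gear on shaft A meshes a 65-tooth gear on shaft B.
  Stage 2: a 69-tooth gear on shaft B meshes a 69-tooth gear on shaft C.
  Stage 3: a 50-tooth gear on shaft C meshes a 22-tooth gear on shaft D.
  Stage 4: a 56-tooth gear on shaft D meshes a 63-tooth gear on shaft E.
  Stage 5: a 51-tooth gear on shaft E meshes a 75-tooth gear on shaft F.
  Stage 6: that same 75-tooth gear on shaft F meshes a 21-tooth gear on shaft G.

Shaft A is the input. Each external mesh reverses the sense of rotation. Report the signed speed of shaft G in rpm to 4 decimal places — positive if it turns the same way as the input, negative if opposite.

Stage 1 [42T→65T]: ω = 2834.0000×42/65 = 1831.2000 rpm, dir flips to −; running = −1831.2000
Stage 2 [69T→69T]: ω = 1831.2000×69/69 = 1831.2000 rpm, dir flips to +; running = +1831.2000
Stage 3 [50T→22T]: ω = 1831.2000×50/22 = 4161.8182 rpm, dir flips to −; running = −4161.8182
Stage 4 [56T→63T]: ω = 4161.8182×56/63 = 3699.3939 rpm, dir flips to +; running = +3699.3939
Stage 5 [51T→75T]: ω = 3699.3939×51/75 = 2515.5879 rpm, dir flips to −; running = −2515.5879
Stage 6 [75T→21T]: ω = 2515.5879×75/21 = 8984.2424 rpm, dir flips to +; running = +8984.2424

+8984.2424 rpm (same as input, |ω| = 8984.2424 rpm)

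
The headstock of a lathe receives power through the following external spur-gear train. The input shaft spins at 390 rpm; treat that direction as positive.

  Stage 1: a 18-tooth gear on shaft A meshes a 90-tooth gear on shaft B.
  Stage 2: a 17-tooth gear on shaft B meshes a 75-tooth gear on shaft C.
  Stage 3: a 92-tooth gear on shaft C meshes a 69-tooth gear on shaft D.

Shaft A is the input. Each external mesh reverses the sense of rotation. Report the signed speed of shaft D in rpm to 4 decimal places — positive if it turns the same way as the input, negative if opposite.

-23.5733 rpm (opposite to input, |ω| = 23.5733 rpm)

Stage 1 [18T→90T]: ω = 390.0000×18/90 = 78.0000 rpm, dir flips to −; running = −78.0000
Stage 2 [17T→75T]: ω = 78.0000×17/75 = 17.6800 rpm, dir flips to +; running = +17.6800
Stage 3 [92T→69T]: ω = 17.6800×92/69 = 23.5733 rpm, dir flips to −; running = −23.5733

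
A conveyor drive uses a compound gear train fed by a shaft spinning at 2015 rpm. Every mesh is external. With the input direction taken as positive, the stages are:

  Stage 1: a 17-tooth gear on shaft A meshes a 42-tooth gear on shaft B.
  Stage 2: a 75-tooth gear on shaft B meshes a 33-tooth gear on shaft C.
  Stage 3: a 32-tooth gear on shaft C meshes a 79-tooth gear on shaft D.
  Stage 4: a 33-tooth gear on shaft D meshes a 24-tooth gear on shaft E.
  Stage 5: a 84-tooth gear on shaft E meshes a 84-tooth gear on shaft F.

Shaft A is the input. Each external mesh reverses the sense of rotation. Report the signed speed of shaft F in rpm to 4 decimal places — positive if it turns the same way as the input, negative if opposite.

Stage 1 [17T→42T]: ω = 2015.0000×17/42 = 815.5952 rpm, dir flips to −; running = −815.5952
Stage 2 [75T→33T]: ω = 815.5952×75/33 = 1853.6255 rpm, dir flips to +; running = +1853.6255
Stage 3 [32T→79T]: ω = 1853.6255×32/79 = 750.8357 rpm, dir flips to −; running = −750.8357
Stage 4 [33T→24T]: ω = 750.8357×33/24 = 1032.3990 rpm, dir flips to +; running = +1032.3990
Stage 5 [84T→84T]: ω = 1032.3990×84/84 = 1032.3990 rpm, dir flips to −; running = −1032.3990

-1032.3990 rpm (opposite to input, |ω| = 1032.3990 rpm)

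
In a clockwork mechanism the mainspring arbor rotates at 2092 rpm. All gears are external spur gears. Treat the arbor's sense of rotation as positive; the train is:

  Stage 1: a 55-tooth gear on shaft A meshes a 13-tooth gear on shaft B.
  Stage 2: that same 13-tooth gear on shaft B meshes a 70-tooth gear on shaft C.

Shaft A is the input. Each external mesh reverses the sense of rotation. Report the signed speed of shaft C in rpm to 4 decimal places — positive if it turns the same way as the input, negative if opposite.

Stage 1 [55T→13T]: ω = 2092.0000×55/13 = 8850.7692 rpm, dir flips to −; running = −8850.7692
Stage 2 [13T→70T]: ω = 8850.7692×13/70 = 1643.7143 rpm, dir flips to +; running = +1643.7143

+1643.7143 rpm (same as input, |ω| = 1643.7143 rpm)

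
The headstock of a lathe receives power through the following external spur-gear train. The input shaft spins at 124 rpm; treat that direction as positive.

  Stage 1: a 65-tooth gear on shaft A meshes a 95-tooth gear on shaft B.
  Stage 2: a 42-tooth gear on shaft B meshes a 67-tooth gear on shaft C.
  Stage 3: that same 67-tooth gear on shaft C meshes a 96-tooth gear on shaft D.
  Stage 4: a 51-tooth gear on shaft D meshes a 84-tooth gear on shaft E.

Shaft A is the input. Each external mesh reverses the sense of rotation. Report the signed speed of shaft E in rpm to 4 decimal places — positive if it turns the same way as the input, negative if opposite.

Stage 1 [65T→95T]: ω = 124.0000×65/95 = 84.8421 rpm, dir flips to −; running = −84.8421
Stage 2 [42T→67T]: ω = 84.8421×42/67 = 53.1846 rpm, dir flips to +; running = +53.1846
Stage 3 [67T→96T]: ω = 53.1846×67/96 = 37.1184 rpm, dir flips to −; running = −37.1184
Stage 4 [51T→84T]: ω = 37.1184×51/84 = 22.5362 rpm, dir flips to +; running = +22.5362

+22.5362 rpm (same as input, |ω| = 22.5362 rpm)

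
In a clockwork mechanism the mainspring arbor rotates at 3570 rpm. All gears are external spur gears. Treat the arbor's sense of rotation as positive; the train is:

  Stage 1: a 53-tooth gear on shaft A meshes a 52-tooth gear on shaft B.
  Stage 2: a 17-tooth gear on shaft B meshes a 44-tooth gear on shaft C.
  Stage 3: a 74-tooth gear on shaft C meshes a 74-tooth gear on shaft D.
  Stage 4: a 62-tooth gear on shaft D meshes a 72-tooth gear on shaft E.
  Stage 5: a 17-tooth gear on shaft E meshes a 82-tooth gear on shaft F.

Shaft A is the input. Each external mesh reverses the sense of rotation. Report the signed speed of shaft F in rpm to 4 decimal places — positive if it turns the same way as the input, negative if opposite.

Stage 1 [53T→52T]: ω = 3570.0000×53/52 = 3638.6538 rpm, dir flips to −; running = −3638.6538
Stage 2 [17T→44T]: ω = 3638.6538×17/44 = 1405.8435 rpm, dir flips to +; running = +1405.8435
Stage 3 [74T→74T]: ω = 1405.8435×74/74 = 1405.8435 rpm, dir flips to −; running = −1405.8435
Stage 4 [62T→72T]: ω = 1405.8435×62/72 = 1210.5875 rpm, dir flips to +; running = +1210.5875
Stage 5 [17T→82T]: ω = 1210.5875×17/82 = 250.9755 rpm, dir flips to −; running = −250.9755

-250.9755 rpm (opposite to input, |ω| = 250.9755 rpm)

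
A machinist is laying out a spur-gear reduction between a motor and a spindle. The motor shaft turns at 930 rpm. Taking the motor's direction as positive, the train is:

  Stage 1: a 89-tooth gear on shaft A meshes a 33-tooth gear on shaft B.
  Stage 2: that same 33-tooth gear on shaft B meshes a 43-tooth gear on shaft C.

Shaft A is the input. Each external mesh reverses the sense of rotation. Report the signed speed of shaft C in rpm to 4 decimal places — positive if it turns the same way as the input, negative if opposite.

Stage 1 [89T→33T]: ω = 930.0000×89/33 = 2508.1818 rpm, dir flips to −; running = −2508.1818
Stage 2 [33T→43T]: ω = 2508.1818×33/43 = 1924.8837 rpm, dir flips to +; running = +1924.8837

+1924.8837 rpm (same as input, |ω| = 1924.8837 rpm)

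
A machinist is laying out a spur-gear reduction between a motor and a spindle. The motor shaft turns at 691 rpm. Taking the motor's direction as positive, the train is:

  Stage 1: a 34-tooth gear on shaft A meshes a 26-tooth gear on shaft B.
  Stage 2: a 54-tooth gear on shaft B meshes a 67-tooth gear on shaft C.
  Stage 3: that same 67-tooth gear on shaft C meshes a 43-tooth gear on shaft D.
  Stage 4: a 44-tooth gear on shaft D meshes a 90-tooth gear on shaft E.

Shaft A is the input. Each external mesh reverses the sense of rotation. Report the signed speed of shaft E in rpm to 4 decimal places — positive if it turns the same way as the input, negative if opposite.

+554.7778 rpm (same as input, |ω| = 554.7778 rpm)

Stage 1 [34T→26T]: ω = 691.0000×34/26 = 903.6154 rpm, dir flips to −; running = −903.6154
Stage 2 [54T→67T]: ω = 903.6154×54/67 = 728.2870 rpm, dir flips to +; running = +728.2870
Stage 3 [67T→43T]: ω = 728.2870×67/43 = 1134.7728 rpm, dir flips to −; running = −1134.7728
Stage 4 [44T→90T]: ω = 1134.7728×44/90 = 554.7778 rpm, dir flips to +; running = +554.7778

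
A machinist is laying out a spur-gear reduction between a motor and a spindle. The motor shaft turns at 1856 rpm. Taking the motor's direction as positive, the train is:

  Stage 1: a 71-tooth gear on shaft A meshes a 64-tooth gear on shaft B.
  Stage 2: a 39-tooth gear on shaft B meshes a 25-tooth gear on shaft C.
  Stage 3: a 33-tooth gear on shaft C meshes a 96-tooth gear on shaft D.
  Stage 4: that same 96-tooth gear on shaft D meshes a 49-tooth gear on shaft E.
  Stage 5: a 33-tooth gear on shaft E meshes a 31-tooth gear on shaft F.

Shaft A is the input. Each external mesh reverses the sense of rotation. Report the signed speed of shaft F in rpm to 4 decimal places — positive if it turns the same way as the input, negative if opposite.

Stage 1 [71T→64T]: ω = 1856.0000×71/64 = 2059.0000 rpm, dir flips to −; running = −2059.0000
Stage 2 [39T→25T]: ω = 2059.0000×39/25 = 3212.0400 rpm, dir flips to +; running = +3212.0400
Stage 3 [33T→96T]: ω = 3212.0400×33/96 = 1104.1387 rpm, dir flips to −; running = −1104.1387
Stage 4 [96T→49T]: ω = 1104.1387×96/49 = 2163.2106 rpm, dir flips to +; running = +2163.2106
Stage 5 [33T→31T]: ω = 2163.2106×33/31 = 2302.7726 rpm, dir flips to −; running = −2302.7726

-2302.7726 rpm (opposite to input, |ω| = 2302.7726 rpm)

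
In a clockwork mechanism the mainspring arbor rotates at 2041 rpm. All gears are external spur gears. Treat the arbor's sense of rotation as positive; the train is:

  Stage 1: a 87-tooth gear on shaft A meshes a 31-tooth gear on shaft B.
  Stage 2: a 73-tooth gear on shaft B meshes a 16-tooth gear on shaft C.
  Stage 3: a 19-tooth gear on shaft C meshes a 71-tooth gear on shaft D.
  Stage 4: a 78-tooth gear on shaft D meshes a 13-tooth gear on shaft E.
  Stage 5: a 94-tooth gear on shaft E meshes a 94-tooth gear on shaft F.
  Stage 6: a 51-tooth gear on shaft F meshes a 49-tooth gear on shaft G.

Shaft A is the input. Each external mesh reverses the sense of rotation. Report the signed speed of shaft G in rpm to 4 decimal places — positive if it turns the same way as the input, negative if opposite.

+43674.1076 rpm (same as input, |ω| = 43674.1076 rpm)

Stage 1 [87T→31T]: ω = 2041.0000×87/31 = 5727.9677 rpm, dir flips to −; running = −5727.9677
Stage 2 [73T→16T]: ω = 5727.9677×73/16 = 26133.8528 rpm, dir flips to +; running = +26133.8528
Stage 3 [19T→71T]: ω = 26133.8528×19/71 = 6993.5662 rpm, dir flips to −; running = −6993.5662
Stage 4 [78T→13T]: ω = 6993.5662×78/13 = 41961.3975 rpm, dir flips to +; running = +41961.3975
Stage 5 [94T→94T]: ω = 41961.3975×94/94 = 41961.3975 rpm, dir flips to −; running = −41961.3975
Stage 6 [51T→49T]: ω = 41961.3975×51/49 = 43674.1076 rpm, dir flips to +; running = +43674.1076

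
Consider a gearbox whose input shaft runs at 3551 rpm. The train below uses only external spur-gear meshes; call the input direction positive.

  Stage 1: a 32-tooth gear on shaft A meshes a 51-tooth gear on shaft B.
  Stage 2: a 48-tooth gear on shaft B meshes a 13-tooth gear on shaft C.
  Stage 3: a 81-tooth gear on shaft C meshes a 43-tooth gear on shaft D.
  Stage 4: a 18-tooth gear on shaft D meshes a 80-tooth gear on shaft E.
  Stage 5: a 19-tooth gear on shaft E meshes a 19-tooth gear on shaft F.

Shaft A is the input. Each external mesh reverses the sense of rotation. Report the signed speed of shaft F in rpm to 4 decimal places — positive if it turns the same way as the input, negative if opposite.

-3486.8032 rpm (opposite to input, |ω| = 3486.8032 rpm)

Stage 1 [32T→51T]: ω = 3551.0000×32/51 = 2228.0784 rpm, dir flips to −; running = −2228.0784
Stage 2 [48T→13T]: ω = 2228.0784×48/13 = 8226.7511 rpm, dir flips to +; running = +8226.7511
Stage 3 [81T→43T]: ω = 8226.7511×81/43 = 15496.9033 rpm, dir flips to −; running = −15496.9033
Stage 4 [18T→80T]: ω = 15496.9033×18/80 = 3486.8032 rpm, dir flips to +; running = +3486.8032
Stage 5 [19T→19T]: ω = 3486.8032×19/19 = 3486.8032 rpm, dir flips to −; running = −3486.8032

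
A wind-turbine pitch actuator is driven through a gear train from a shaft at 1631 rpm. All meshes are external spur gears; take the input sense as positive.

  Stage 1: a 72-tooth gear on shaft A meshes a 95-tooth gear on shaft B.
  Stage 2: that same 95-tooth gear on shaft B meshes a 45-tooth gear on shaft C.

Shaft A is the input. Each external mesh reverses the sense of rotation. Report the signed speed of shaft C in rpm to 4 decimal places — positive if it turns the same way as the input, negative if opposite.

+2609.6000 rpm (same as input, |ω| = 2609.6000 rpm)

Stage 1 [72T→95T]: ω = 1631.0000×72/95 = 1236.1263 rpm, dir flips to −; running = −1236.1263
Stage 2 [95T→45T]: ω = 1236.1263×95/45 = 2609.6000 rpm, dir flips to +; running = +2609.6000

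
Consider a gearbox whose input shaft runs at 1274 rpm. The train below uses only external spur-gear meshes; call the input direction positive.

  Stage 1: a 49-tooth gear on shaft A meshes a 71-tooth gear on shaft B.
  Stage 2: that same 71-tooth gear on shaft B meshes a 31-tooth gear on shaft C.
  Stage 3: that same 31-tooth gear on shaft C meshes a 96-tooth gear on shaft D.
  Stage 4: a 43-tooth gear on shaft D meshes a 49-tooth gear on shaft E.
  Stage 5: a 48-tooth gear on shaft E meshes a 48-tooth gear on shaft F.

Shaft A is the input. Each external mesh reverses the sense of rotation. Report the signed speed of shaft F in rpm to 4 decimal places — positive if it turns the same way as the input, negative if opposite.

-570.6458 rpm (opposite to input, |ω| = 570.6458 rpm)

Stage 1 [49T→71T]: ω = 1274.0000×49/71 = 879.2394 rpm, dir flips to −; running = −879.2394
Stage 2 [71T→31T]: ω = 879.2394×71/31 = 2013.7419 rpm, dir flips to +; running = +2013.7419
Stage 3 [31T→96T]: ω = 2013.7419×31/96 = 650.2708 rpm, dir flips to −; running = −650.2708
Stage 4 [43T→49T]: ω = 650.2708×43/49 = 570.6458 rpm, dir flips to +; running = +570.6458
Stage 5 [48T→48T]: ω = 570.6458×48/48 = 570.6458 rpm, dir flips to −; running = −570.6458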